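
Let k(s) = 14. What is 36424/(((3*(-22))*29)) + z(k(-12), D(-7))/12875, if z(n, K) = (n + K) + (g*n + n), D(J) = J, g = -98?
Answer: -8130083/424875 ≈ -19.135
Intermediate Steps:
z(n, K) = K - 96*n (z(n, K) = (n + K) + (-98*n + n) = (K + n) - 97*n = K - 96*n)
36424/(((3*(-22))*29)) + z(k(-12), D(-7))/12875 = 36424/(((3*(-22))*29)) + (-7 - 96*14)/12875 = 36424/((-66*29)) + (-7 - 1344)*(1/12875) = 36424/(-1914) - 1351*1/12875 = 36424*(-1/1914) - 1351/12875 = -628/33 - 1351/12875 = -8130083/424875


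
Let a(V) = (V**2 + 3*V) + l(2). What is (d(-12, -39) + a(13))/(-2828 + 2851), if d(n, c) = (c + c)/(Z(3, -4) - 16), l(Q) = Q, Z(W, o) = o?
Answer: 93/10 ≈ 9.3000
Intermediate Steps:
d(n, c) = -c/10 (d(n, c) = (c + c)/(-4 - 16) = (2*c)/(-20) = (2*c)*(-1/20) = -c/10)
a(V) = 2 + V**2 + 3*V (a(V) = (V**2 + 3*V) + 2 = 2 + V**2 + 3*V)
(d(-12, -39) + a(13))/(-2828 + 2851) = (-1/10*(-39) + (2 + 13**2 + 3*13))/(-2828 + 2851) = (39/10 + (2 + 169 + 39))/23 = (39/10 + 210)*(1/23) = (2139/10)*(1/23) = 93/10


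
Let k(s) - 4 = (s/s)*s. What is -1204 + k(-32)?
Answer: -1232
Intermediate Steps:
k(s) = 4 + s (k(s) = 4 + (s/s)*s = 4 + 1*s = 4 + s)
-1204 + k(-32) = -1204 + (4 - 32) = -1204 - 28 = -1232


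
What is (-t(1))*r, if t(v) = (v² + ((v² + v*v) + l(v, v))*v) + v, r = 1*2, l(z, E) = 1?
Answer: -10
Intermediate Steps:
r = 2
t(v) = v + v² + v*(1 + 2*v²) (t(v) = (v² + ((v² + v*v) + 1)*v) + v = (v² + ((v² + v²) + 1)*v) + v = (v² + (2*v² + 1)*v) + v = (v² + (1 + 2*v²)*v) + v = (v² + v*(1 + 2*v²)) + v = v + v² + v*(1 + 2*v²))
(-t(1))*r = -(2 + 1 + 2*1²)*2 = -(2 + 1 + 2*1)*2 = -(2 + 1 + 2)*2 = -5*2 = -10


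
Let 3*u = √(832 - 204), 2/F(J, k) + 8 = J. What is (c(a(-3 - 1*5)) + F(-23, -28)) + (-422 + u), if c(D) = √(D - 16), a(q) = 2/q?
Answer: -13084/31 + 2*√157/3 + I*√65/2 ≈ -413.71 + 4.0311*I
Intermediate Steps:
F(J, k) = 2/(-8 + J)
u = 2*√157/3 (u = √(832 - 204)/3 = √628/3 = (2*√157)/3 = 2*√157/3 ≈ 8.3533)
c(D) = √(-16 + D)
(c(a(-3 - 1*5)) + F(-23, -28)) + (-422 + u) = (√(-16 + 2/(-3 - 1*5)) + 2/(-8 - 23)) + (-422 + 2*√157/3) = (√(-16 + 2/(-3 - 5)) + 2/(-31)) + (-422 + 2*√157/3) = (√(-16 + 2/(-8)) + 2*(-1/31)) + (-422 + 2*√157/3) = (√(-16 + 2*(-⅛)) - 2/31) + (-422 + 2*√157/3) = (√(-16 - ¼) - 2/31) + (-422 + 2*√157/3) = (√(-65/4) - 2/31) + (-422 + 2*√157/3) = (I*√65/2 - 2/31) + (-422 + 2*√157/3) = (-2/31 + I*√65/2) + (-422 + 2*√157/3) = -13084/31 + 2*√157/3 + I*√65/2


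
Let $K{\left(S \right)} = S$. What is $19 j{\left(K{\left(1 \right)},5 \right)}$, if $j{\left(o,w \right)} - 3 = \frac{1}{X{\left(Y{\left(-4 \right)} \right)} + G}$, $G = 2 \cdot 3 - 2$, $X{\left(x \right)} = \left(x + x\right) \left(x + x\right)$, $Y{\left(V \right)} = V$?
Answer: $\frac{3895}{68} \approx 57.279$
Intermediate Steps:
$X{\left(x \right)} = 4 x^{2}$ ($X{\left(x \right)} = 2 x 2 x = 4 x^{2}$)
$G = 4$ ($G = 6 - 2 = 4$)
$j{\left(o,w \right)} = \frac{205}{68}$ ($j{\left(o,w \right)} = 3 + \frac{1}{4 \left(-4\right)^{2} + 4} = 3 + \frac{1}{4 \cdot 16 + 4} = 3 + \frac{1}{64 + 4} = 3 + \frac{1}{68} = \frac{205}{68}$)
$19 j{\left(K{\left(1 \right)},5 \right)} = 19 \cdot \frac{205}{68} = \frac{3895}{68}$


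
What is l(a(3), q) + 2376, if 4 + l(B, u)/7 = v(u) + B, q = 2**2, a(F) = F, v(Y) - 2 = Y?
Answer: 2411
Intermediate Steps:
v(Y) = 2 + Y
q = 4
l(B, u) = -14 + 7*B + 7*u (l(B, u) = -28 + 7*((2 + u) + B) = -28 + 7*(2 + B + u) = -28 + (14 + 7*B + 7*u) = -14 + 7*B + 7*u)
l(a(3), q) + 2376 = (-14 + 7*3 + 7*4) + 2376 = (-14 + 21 + 28) + 2376 = 35 + 2376 = 2411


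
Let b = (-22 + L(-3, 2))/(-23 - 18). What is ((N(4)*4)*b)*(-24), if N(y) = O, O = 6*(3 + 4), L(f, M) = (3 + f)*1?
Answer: -88704/41 ≈ -2163.5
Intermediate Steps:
L(f, M) = 3 + f
O = 42 (O = 6*7 = 42)
N(y) = 42
b = 22/41 (b = (-22 + (3 - 3))/(-23 - 18) = (-22 + 0)/(-41) = -22*(-1/41) = 22/41 ≈ 0.53658)
((N(4)*4)*b)*(-24) = ((42*4)*(22/41))*(-24) = (168*(22/41))*(-24) = (3696/41)*(-24) = -88704/41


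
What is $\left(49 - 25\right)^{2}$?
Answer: $576$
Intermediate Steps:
$\left(49 - 25\right)^{2} = 24^{2} = 576$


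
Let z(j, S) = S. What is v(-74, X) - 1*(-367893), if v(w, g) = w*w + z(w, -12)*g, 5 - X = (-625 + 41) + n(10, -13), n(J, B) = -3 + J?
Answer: 366385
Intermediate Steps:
X = 582 (X = 5 - ((-625 + 41) + (-3 + 10)) = 5 - (-584 + 7) = 5 - 1*(-577) = 5 + 577 = 582)
v(w, g) = w² - 12*g (v(w, g) = w*w - 12*g = w² - 12*g)
v(-74, X) - 1*(-367893) = ((-74)² - 12*582) - 1*(-367893) = (5476 - 6984) + 367893 = -1508 + 367893 = 366385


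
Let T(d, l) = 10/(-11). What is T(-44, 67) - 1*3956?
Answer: -43526/11 ≈ -3956.9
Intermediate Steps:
T(d, l) = -10/11 (T(d, l) = 10*(-1/11) = -10/11)
T(-44, 67) - 1*3956 = -10/11 - 1*3956 = -10/11 - 3956 = -43526/11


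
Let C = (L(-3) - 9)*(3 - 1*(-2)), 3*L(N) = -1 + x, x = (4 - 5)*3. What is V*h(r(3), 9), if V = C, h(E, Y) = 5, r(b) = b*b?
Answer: -775/3 ≈ -258.33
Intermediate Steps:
r(b) = b²
x = -3 (x = -1*3 = -3)
L(N) = -4/3 (L(N) = (-1 - 3)/3 = (⅓)*(-4) = -4/3)
C = -155/3 (C = (-4/3 - 9)*(3 - 1*(-2)) = -31*(3 + 2)/3 = -31/3*5 = -155/3 ≈ -51.667)
V = -155/3 ≈ -51.667
V*h(r(3), 9) = -155/3*5 = -775/3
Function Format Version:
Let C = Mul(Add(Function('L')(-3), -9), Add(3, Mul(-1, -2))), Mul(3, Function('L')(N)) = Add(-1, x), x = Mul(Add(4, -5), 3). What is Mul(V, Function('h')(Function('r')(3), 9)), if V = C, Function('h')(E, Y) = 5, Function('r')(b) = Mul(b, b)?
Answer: Rational(-775, 3) ≈ -258.33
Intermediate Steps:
Function('r')(b) = Pow(b, 2)
x = -3 (x = Mul(-1, 3) = -3)
Function('L')(N) = Rational(-4, 3) (Function('L')(N) = Mul(Rational(1, 3), Add(-1, -3)) = Mul(Rational(1, 3), -4) = Rational(-4, 3))
C = Rational(-155, 3) (C = Mul(Add(Rational(-4, 3), -9), Add(3, Mul(-1, -2))) = Mul(Rational(-31, 3), Add(3, 2)) = Mul(Rational(-31, 3), 5) = Rational(-155, 3) ≈ -51.667)
V = Rational(-155, 3) ≈ -51.667
Mul(V, Function('h')(Function('r')(3), 9)) = Mul(Rational(-155, 3), 5) = Rational(-775, 3)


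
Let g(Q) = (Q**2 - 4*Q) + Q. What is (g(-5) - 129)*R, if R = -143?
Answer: 12727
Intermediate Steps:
g(Q) = Q**2 - 3*Q
(g(-5) - 129)*R = (-5*(-3 - 5) - 129)*(-143) = (-5*(-8) - 129)*(-143) = (40 - 129)*(-143) = -89*(-143) = 12727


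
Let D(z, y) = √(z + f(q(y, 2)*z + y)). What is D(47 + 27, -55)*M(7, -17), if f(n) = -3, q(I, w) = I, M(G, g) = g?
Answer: -17*√71 ≈ -143.24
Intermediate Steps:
D(z, y) = √(-3 + z) (D(z, y) = √(z - 3) = √(-3 + z))
D(47 + 27, -55)*M(7, -17) = √(-3 + (47 + 27))*(-17) = √(-3 + 74)*(-17) = √71*(-17) = -17*√71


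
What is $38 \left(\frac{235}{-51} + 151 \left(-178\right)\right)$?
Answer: $- \frac{52098494}{51} \approx -1.0215 \cdot 10^{6}$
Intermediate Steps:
$38 \left(\frac{235}{-51} + 151 \left(-178\right)\right) = 38 \left(235 \left(- \frac{1}{51}\right) - 26878\right) = 38 \left(- \frac{235}{51} - 26878\right) = 38 \left(- \frac{1371013}{51}\right) = - \frac{52098494}{51}$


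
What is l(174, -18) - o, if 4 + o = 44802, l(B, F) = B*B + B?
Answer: -14348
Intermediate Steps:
l(B, F) = B + B² (l(B, F) = B² + B = B + B²)
o = 44798 (o = -4 + 44802 = 44798)
l(174, -18) - o = 174*(1 + 174) - 1*44798 = 174*175 - 44798 = 30450 - 44798 = -14348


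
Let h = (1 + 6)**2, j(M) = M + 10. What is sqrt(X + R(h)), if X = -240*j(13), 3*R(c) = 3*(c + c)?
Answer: I*sqrt(5422) ≈ 73.634*I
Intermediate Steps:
j(M) = 10 + M
h = 49 (h = 7**2 = 49)
R(c) = 2*c (R(c) = (3*(c + c))/3 = (3*(2*c))/3 = (6*c)/3 = 2*c)
X = -5520 (X = -240*(10 + 13) = -240*23 = -5520)
sqrt(X + R(h)) = sqrt(-5520 + 2*49) = sqrt(-5520 + 98) = sqrt(-5422) = I*sqrt(5422)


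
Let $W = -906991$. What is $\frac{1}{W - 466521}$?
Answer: $- \frac{1}{1373512} \approx -7.2806 \cdot 10^{-7}$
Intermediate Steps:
$\frac{1}{W - 466521} = \frac{1}{-906991 - 466521} = \frac{1}{-1373512} = - \frac{1}{1373512}$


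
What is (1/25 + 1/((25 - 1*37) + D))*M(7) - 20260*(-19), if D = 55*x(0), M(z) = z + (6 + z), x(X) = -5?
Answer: 552389948/1435 ≈ 3.8494e+5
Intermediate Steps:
M(z) = 6 + 2*z
D = -275 (D = 55*(-5) = -275)
(1/25 + 1/((25 - 1*37) + D))*M(7) - 20260*(-19) = (1/25 + 1/((25 - 1*37) - 275))*(6 + 2*7) - 20260*(-19) = (1/25 + 1/((25 - 37) - 275))*(6 + 14) + 384940 = (1/25 + 1/(-12 - 275))*20 + 384940 = (1/25 + 1/(-287))*20 + 384940 = (1/25 - 1/287)*20 + 384940 = (262/7175)*20 + 384940 = 1048/1435 + 384940 = 552389948/1435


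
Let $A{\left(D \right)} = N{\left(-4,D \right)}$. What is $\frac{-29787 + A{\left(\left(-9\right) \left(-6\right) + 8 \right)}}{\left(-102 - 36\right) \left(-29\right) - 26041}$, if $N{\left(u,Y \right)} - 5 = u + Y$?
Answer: $\frac{29724}{22039} \approx 1.3487$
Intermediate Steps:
$N{\left(u,Y \right)} = 5 + Y + u$ ($N{\left(u,Y \right)} = 5 + \left(u + Y\right) = 5 + \left(Y + u\right) = 5 + Y + u$)
$A{\left(D \right)} = 1 + D$ ($A{\left(D \right)} = 5 + D - 4 = 1 + D$)
$\frac{-29787 + A{\left(\left(-9\right) \left(-6\right) + 8 \right)}}{\left(-102 - 36\right) \left(-29\right) - 26041} = \frac{-29787 + \left(1 + \left(\left(-9\right) \left(-6\right) + 8\right)\right)}{\left(-102 - 36\right) \left(-29\right) - 26041} = \frac{-29787 + \left(1 + \left(54 + 8\right)\right)}{\left(-138\right) \left(-29\right) - 26041} = \frac{-29787 + \left(1 + 62\right)}{4002 - 26041} = \frac{-29787 + 63}{-22039} = \left(-29724\right) \left(- \frac{1}{22039}\right) = \frac{29724}{22039}$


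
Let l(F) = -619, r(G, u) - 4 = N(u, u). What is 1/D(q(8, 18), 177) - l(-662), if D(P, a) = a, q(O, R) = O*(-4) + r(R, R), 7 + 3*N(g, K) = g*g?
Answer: 109564/177 ≈ 619.01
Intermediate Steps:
N(g, K) = -7/3 + g²/3 (N(g, K) = -7/3 + (g*g)/3 = -7/3 + g²/3)
r(G, u) = 5/3 + u²/3 (r(G, u) = 4 + (-7/3 + u²/3) = 5/3 + u²/3)
q(O, R) = 5/3 - 4*O + R²/3 (q(O, R) = O*(-4) + (5/3 + R²/3) = -4*O + (5/3 + R²/3) = 5/3 - 4*O + R²/3)
1/D(q(8, 18), 177) - l(-662) = 1/177 - 1*(-619) = 1/177 + 619 = 109564/177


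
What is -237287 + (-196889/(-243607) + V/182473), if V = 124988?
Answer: -1506820598480092/6350242873 ≈ -2.3729e+5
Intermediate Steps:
-237287 + (-196889/(-243607) + V/182473) = -237287 + (-196889/(-243607) + 124988/182473) = -237287 + (-196889*(-1/243607) + 124988*(1/182473)) = -237287 + (28127/34801 + 124988/182473) = -237287 + 9482125459/6350242873 = -1506820598480092/6350242873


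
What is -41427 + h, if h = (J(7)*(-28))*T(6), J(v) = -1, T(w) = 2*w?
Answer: -41091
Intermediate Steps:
h = 336 (h = (-1*(-28))*(2*6) = 28*12 = 336)
-41427 + h = -41427 + 336 = -41091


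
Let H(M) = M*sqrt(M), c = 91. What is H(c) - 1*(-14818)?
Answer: 14818 + 91*sqrt(91) ≈ 15686.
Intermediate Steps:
H(M) = M**(3/2)
H(c) - 1*(-14818) = 91**(3/2) - 1*(-14818) = 91*sqrt(91) + 14818 = 14818 + 91*sqrt(91)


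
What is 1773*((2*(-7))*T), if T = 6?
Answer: -148932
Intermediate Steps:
1773*((2*(-7))*T) = 1773*((2*(-7))*6) = 1773*(-14*6) = 1773*(-84) = -148932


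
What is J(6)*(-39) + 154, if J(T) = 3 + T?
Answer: -197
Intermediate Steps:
J(6)*(-39) + 154 = (3 + 6)*(-39) + 154 = 9*(-39) + 154 = -351 + 154 = -197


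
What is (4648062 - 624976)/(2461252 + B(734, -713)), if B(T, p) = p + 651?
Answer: 2011543/1230595 ≈ 1.6346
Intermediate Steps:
B(T, p) = 651 + p
(4648062 - 624976)/(2461252 + B(734, -713)) = (4648062 - 624976)/(2461252 + (651 - 713)) = 4023086/(2461252 - 62) = 4023086/2461190 = 4023086*(1/2461190) = 2011543/1230595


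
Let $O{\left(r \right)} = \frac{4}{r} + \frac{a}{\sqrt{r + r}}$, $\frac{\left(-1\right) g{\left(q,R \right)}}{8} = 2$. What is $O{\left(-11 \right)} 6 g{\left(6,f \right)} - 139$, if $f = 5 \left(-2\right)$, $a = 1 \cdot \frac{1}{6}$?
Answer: $- \frac{1145}{11} + \frac{8 i \sqrt{22}}{11} \approx -104.09 + 3.4112 i$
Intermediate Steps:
$a = \frac{1}{6}$ ($a = 1 \cdot \frac{1}{6} = \frac{1}{6} \approx 0.16667$)
$f = -10$
$g{\left(q,R \right)} = -16$ ($g{\left(q,R \right)} = \left(-8\right) 2 = -16$)
$O{\left(r \right)} = \frac{4}{r} + \frac{\sqrt{2}}{12 \sqrt{r}}$ ($O{\left(r \right)} = \frac{4}{r} + \frac{1}{6 \sqrt{r + r}} = \frac{4}{r} + \frac{1}{6 \sqrt{2 r}} = \frac{4}{r} + \frac{1}{6 \sqrt{2} \sqrt{r}} = \frac{4}{r} + \frac{\frac{1}{2} \sqrt{2} \frac{1}{\sqrt{r}}}{6} = \frac{4}{r} + \frac{\sqrt{2}}{12 \sqrt{r}}$)
$O{\left(-11 \right)} 6 g{\left(6,f \right)} - 139 = \left(\frac{4}{-11} + \frac{\sqrt{2}}{12 i \sqrt{11}}\right) 6 \left(-16\right) - 139 = \left(4 \left(- \frac{1}{11}\right) + \frac{\sqrt{2} \left(- \frac{i \sqrt{11}}{11}\right)}{12}\right) \left(-96\right) - 139 = \left(- \frac{4}{11} - \frac{i \sqrt{22}}{132}\right) \left(-96\right) - 139 = \left(\frac{384}{11} + \frac{8 i \sqrt{22}}{11}\right) - 139 = - \frac{1145}{11} + \frac{8 i \sqrt{22}}{11}$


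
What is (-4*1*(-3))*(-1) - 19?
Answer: -31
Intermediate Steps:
(-4*1*(-3))*(-1) - 19 = -4*(-3)*(-1) - 19 = 12*(-1) - 19 = -12 - 19 = -31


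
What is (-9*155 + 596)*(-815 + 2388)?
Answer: -1256827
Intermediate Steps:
(-9*155 + 596)*(-815 + 2388) = (-1395 + 596)*1573 = -799*1573 = -1256827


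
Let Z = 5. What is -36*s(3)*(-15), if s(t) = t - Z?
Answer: -1080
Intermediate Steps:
s(t) = -5 + t (s(t) = t - 1*5 = t - 5 = -5 + t)
-36*s(3)*(-15) = -36*(-5 + 3)*(-15) = -36*(-2)*(-15) = 72*(-15) = -1080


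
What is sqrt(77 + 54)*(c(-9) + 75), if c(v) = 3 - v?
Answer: 87*sqrt(131) ≈ 995.76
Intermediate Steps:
sqrt(77 + 54)*(c(-9) + 75) = sqrt(77 + 54)*((3 - 1*(-9)) + 75) = sqrt(131)*((3 + 9) + 75) = sqrt(131)*(12 + 75) = sqrt(131)*87 = 87*sqrt(131)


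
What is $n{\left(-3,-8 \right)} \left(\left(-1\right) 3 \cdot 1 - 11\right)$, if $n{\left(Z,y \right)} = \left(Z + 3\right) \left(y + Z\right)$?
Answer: $0$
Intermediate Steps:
$n{\left(Z,y \right)} = \left(3 + Z\right) \left(Z + y\right)$
$n{\left(-3,-8 \right)} \left(\left(-1\right) 3 \cdot 1 - 11\right) = \left(\left(-3\right)^{2} + 3 \left(-3\right) + 3 \left(-8\right) - -24\right) \left(\left(-1\right) 3 \cdot 1 - 11\right) = \left(9 - 9 - 24 + 24\right) \left(\left(-3\right) 1 - 11\right) = 0 \left(-3 - 11\right) = 0 \left(-14\right) = 0$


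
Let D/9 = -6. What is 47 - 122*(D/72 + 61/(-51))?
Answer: 29011/102 ≈ 284.42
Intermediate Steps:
D = -54 (D = 9*(-6) = -54)
47 - 122*(D/72 + 61/(-51)) = 47 - 122*(-54/72 + 61/(-51)) = 47 - 122*(-54*1/72 + 61*(-1/51)) = 47 - 122*(-¾ - 61/51) = 47 - 122*(-397/204) = 47 + 24217/102 = 29011/102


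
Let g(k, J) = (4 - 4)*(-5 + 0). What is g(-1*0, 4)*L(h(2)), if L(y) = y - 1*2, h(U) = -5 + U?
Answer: 0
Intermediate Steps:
L(y) = -2 + y (L(y) = y - 2 = -2 + y)
g(k, J) = 0 (g(k, J) = 0*(-5) = 0)
g(-1*0, 4)*L(h(2)) = 0*(-2 + (-5 + 2)) = 0*(-2 - 3) = 0*(-5) = 0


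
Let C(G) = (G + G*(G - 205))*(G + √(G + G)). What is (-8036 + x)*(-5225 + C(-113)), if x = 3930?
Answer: 16641609788 - 147081026*I*√226 ≈ 1.6642e+10 - 2.2111e+9*I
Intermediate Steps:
C(G) = (G + G*(-205 + G))*(G + √2*√G) (C(G) = (G + G*(-205 + G))*(G + √(2*G)) = (G + G*(-205 + G))*(G + √2*√G))
(-8036 + x)*(-5225 + C(-113)) = (-8036 + 3930)*(-5225 + ((-113)³ - 204*(-113)² + √2*(-113)^(5/2) - 204*√2*(-113)^(3/2))) = -4106*(-5225 + (-1442897 - 204*12769 + √2*(12769*I*√113) - 204*√2*(-113*I*√113))) = -4106*(-5225 + (-1442897 - 2604876 + 12769*I*√226 + 23052*I*√226)) = -4106*(-5225 + (-4047773 + 35821*I*√226)) = -4106*(-4052998 + 35821*I*√226) = 16641609788 - 147081026*I*√226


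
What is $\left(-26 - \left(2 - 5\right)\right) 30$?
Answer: $-690$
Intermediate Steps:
$\left(-26 - \left(2 - 5\right)\right) 30 = \left(-26 - -3\right) 30 = \left(-26 + 3\right) 30 = \left(-23\right) 30 = -690$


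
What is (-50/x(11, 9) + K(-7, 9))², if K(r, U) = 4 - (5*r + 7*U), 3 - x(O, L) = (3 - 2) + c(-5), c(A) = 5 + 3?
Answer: 2209/9 ≈ 245.44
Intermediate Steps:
c(A) = 8
x(O, L) = -6 (x(O, L) = 3 - ((3 - 2) + 8) = 3 - (1 + 8) = 3 - 1*9 = 3 - 9 = -6)
K(r, U) = 4 - 7*U - 5*r (K(r, U) = 4 + (-7*U - 5*r) = 4 - 7*U - 5*r)
(-50/x(11, 9) + K(-7, 9))² = (-50/(-6) + (4 - 7*9 - 5*(-7)))² = (-50*(-⅙) + (4 - 63 + 35))² = (25/3 - 24)² = (-47/3)² = 2209/9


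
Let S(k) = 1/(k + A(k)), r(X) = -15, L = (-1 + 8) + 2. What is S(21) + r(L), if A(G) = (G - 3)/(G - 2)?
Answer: -6236/417 ≈ -14.954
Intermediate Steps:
L = 9 (L = 7 + 2 = 9)
A(G) = (-3 + G)/(-2 + G)
S(k) = 1/(k + (-3 + k)/(-2 + k))
S(21) + r(L) = (-2 + 21)/(-3 + 21² - 1*21) - 15 = 19/(-3 + 441 - 21) - 15 = 19/417 - 15 = -6236/417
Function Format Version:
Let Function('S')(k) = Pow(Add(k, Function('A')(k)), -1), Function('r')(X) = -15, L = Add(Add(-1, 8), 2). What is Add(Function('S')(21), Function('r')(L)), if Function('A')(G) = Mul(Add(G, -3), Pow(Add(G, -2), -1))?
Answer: Rational(-6236, 417) ≈ -14.954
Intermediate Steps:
L = 9 (L = Add(7, 2) = 9)
Function('A')(G) = Mul(Pow(Add(-2, G), -1), Add(-3, G)) (Function('A')(G) = Mul(Add(-3, G), Pow(Add(-2, G), -1)) = Mul(Pow(Add(-2, G), -1), Add(-3, G)))
Function('S')(k) = Pow(Add(k, Mul(Pow(Add(-2, k), -1), Add(-3, k))), -1)
Add(Function('S')(21), Function('r')(L)) = Add(Mul(Pow(Add(-3, Pow(21, 2), Mul(-1, 21)), -1), Add(-2, 21)), -15) = Add(Mul(Pow(Add(-3, 441, -21), -1), 19), -15) = Add(Mul(Pow(417, -1), 19), -15) = Add(Mul(Rational(1, 417), 19), -15) = Add(Rational(19, 417), -15) = Rational(-6236, 417)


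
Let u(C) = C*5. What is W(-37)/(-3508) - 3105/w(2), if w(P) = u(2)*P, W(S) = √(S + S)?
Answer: -621/4 - I*√74/3508 ≈ -155.25 - 0.0024522*I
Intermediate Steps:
u(C) = 5*C
W(S) = √2*√S (W(S) = √(2*S) = √2*√S)
w(P) = 10*P (w(P) = (5*2)*P = 10*P)
W(-37)/(-3508) - 3105/w(2) = (√2*√(-37))/(-3508) - 3105/(10*2) = (√2*(I*√37))*(-1/3508) - 3105/20 = (I*√74)*(-1/3508) - 3105*1/20 = -I*√74/3508 - 621/4 = -621/4 - I*√74/3508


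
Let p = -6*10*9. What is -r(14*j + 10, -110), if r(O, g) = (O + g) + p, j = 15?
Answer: 430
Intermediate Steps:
p = -540 (p = -60*9 = -540)
r(O, g) = -540 + O + g (r(O, g) = (O + g) - 540 = -540 + O + g)
-r(14*j + 10, -110) = -(-540 + (14*15 + 10) - 110) = -(-540 + (210 + 10) - 110) = -(-540 + 220 - 110) = -1*(-430) = 430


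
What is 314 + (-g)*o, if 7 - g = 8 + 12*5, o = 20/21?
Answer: 7814/21 ≈ 372.10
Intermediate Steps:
o = 20/21 (o = 20*(1/21) = 20/21 ≈ 0.95238)
g = -61 (g = 7 - (8 + 12*5) = 7 - (8 + 60) = 7 - 1*68 = 7 - 68 = -61)
314 + (-g)*o = 314 - 1*(-61)*(20/21) = 314 + 61*(20/21) = 314 + 1220/21 = 7814/21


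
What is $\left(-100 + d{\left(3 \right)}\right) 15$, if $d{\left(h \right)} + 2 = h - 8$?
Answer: $-1605$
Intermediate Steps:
$d{\left(h \right)} = -10 + h$ ($d{\left(h \right)} = -2 + \left(h - 8\right) = -2 + \left(-8 + h\right) = -10 + h$)
$\left(-100 + d{\left(3 \right)}\right) 15 = \left(-100 + \left(-10 + 3\right)\right) 15 = \left(-100 - 7\right) 15 = \left(-107\right) 15 = -1605$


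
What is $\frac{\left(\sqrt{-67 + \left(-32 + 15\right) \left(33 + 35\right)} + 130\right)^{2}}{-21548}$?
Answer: $- \frac{\left(130 + i \sqrt{1223}\right)^{2}}{21548} \approx -0.72754 - 0.42197 i$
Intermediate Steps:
$\frac{\left(\sqrt{-67 + \left(-32 + 15\right) \left(33 + 35\right)} + 130\right)^{2}}{-21548} = \left(\sqrt{-67 - 1156} + 130\right)^{2} \left(- \frac{1}{21548}\right) = \left(\sqrt{-1223} + 130\right)^{2} \left(- \frac{1}{21548}\right) = \left(i \sqrt{1223} + 130\right)^{2} \left(- \frac{1}{21548}\right) = \left(130 + i \sqrt{1223}\right)^{2} \left(- \frac{1}{21548}\right) = - \frac{\left(130 + i \sqrt{1223}\right)^{2}}{21548}$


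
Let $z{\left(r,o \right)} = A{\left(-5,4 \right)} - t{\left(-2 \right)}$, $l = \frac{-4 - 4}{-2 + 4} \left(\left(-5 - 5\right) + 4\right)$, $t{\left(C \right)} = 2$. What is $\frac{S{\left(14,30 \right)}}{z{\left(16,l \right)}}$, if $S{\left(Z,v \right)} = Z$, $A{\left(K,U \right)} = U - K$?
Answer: $2$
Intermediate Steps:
$l = 24$ ($l = - \frac{8}{2} \left(-10 + 4\right) = \left(-8\right) \frac{1}{2} \left(-6\right) = \left(-4\right) \left(-6\right) = 24$)
$z{\left(r,o \right)} = 7$ ($z{\left(r,o \right)} = \left(4 - -5\right) - 2 = \left(4 + 5\right) - 2 = 9 - 2 = 7$)
$\frac{S{\left(14,30 \right)}}{z{\left(16,l \right)}} = \frac{14}{7} = 14 \cdot \frac{1}{7} = 2$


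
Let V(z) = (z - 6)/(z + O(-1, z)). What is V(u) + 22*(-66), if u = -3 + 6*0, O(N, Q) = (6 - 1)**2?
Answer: -31953/22 ≈ -1452.4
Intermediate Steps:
O(N, Q) = 25 (O(N, Q) = 5**2 = 25)
u = -3 (u = -3 + 0 = -3)
V(z) = (-6 + z)/(25 + z) (V(z) = (z - 6)/(z + 25) = (-6 + z)/(25 + z))
V(u) + 22*(-66) = (-6 - 3)/(25 - 3) + 22*(-66) = -9/22 - 1452 = -31953/22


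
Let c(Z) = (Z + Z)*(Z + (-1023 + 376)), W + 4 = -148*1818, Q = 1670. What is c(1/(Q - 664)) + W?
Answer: -136153902105/506018 ≈ -2.6907e+5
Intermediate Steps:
W = -269068 (W = -4 - 148*1818 = -4 - 269064 = -269068)
c(Z) = 2*Z*(-647 + Z) (c(Z) = (2*Z)*(Z - 647) = (2*Z)*(-647 + Z) = 2*Z*(-647 + Z))
c(1/(Q - 664)) + W = 2*(-647 + 1/(1670 - 664))/(1670 - 664) - 269068 = 2*(-647 + 1/1006)/1006 - 269068 = 2*(1/1006)*(-647 + 1/1006) - 269068 = 2*(1/1006)*(-650881/1006) - 269068 = -650881/506018 - 269068 = -136153902105/506018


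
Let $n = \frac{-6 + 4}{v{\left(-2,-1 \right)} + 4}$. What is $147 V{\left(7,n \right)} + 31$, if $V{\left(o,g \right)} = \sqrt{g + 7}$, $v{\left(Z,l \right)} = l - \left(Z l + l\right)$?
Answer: $31 + 147 \sqrt{6} \approx 391.08$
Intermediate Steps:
$v{\left(Z,l \right)} = - Z l$ ($v{\left(Z,l \right)} = l - \left(l + Z l\right) = - Z l$)
$n = -1$ ($n = \frac{-6 + 4}{\left(-1\right) \left(-2\right) \left(-1\right) + 4} = - \frac{2}{-2 + 4} = - \frac{2}{2} = \left(-2\right) \frac{1}{2} = -1$)
$V{\left(o,g \right)} = \sqrt{7 + g}$
$147 V{\left(7,n \right)} + 31 = 147 \sqrt{7 - 1} + 31 = 147 \sqrt{6} + 31 = 31 + 147 \sqrt{6}$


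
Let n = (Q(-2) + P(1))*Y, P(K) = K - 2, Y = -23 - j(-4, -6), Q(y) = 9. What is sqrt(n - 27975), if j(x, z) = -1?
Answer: I*sqrt(28151) ≈ 167.78*I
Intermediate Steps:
Y = -22 (Y = -23 - 1*(-1) = -23 + 1 = -22)
P(K) = -2 + K
n = -176 (n = (9 + (-2 + 1))*(-22) = (9 - 1)*(-22) = 8*(-22) = -176)
sqrt(n - 27975) = sqrt(-176 - 27975) = sqrt(-28151) = I*sqrt(28151)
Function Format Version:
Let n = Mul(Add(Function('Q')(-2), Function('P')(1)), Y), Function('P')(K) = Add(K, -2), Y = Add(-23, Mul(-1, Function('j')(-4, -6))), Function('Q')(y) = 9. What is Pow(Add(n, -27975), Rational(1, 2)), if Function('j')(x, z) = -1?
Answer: Mul(I, Pow(28151, Rational(1, 2))) ≈ Mul(167.78, I)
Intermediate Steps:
Y = -22 (Y = Add(-23, Mul(-1, -1)) = Add(-23, 1) = -22)
Function('P')(K) = Add(-2, K)
n = -176 (n = Mul(Add(9, Add(-2, 1)), -22) = Mul(Add(9, -1), -22) = Mul(8, -22) = -176)
Pow(Add(n, -27975), Rational(1, 2)) = Pow(Add(-176, -27975), Rational(1, 2)) = Pow(-28151, Rational(1, 2)) = Mul(I, Pow(28151, Rational(1, 2)))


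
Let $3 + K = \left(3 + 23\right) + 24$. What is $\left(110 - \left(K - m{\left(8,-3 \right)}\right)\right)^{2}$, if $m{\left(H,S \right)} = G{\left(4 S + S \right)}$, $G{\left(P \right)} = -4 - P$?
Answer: $5476$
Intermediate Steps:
$m{\left(H,S \right)} = -4 - 5 S$ ($m{\left(H,S \right)} = -4 - \left(4 S + S\right) = -4 - 5 S$)
$K = 47$ ($K = -3 + \left(\left(3 + 23\right) + 24\right) = -3 + \left(26 + 24\right) = -3 + 50 = 47$)
$\left(110 - \left(K - m{\left(8,-3 \right)}\right)\right)^{2} = \left(110 - 36\right)^{2} = 74^{2} = 5476$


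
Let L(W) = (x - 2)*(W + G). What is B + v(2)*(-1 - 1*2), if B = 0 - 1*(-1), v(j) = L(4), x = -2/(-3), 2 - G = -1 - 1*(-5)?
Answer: 9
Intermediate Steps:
G = -2 (G = 2 - (-1 - 1*(-5)) = 2 - (-1 + 5) = 2 - 1*4 = 2 - 4 = -2)
x = ⅔ (x = -2*(-⅓) = ⅔ ≈ 0.66667)
L(W) = 8/3 - 4*W/3 (L(W) = (⅔ - 2)*(W - 2) = -4*(-2 + W)/3 = 8/3 - 4*W/3)
v(j) = -8/3 (v(j) = 8/3 - 4/3*4 = 8/3 - 16/3 = -8/3)
B = 1 (B = 0 + 1 = 1)
B + v(2)*(-1 - 1*2) = 1 - 8*(-1 - 1*2)/3 = 1 - 8*(-1 - 2)/3 = 1 - 8/3*(-3) = 1 + 8 = 9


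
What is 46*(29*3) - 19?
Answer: 3983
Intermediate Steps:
46*(29*3) - 19 = 46*87 - 19 = 4002 - 19 = 3983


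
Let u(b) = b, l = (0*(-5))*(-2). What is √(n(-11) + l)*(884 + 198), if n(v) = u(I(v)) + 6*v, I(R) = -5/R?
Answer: 1082*I*√7931/11 ≈ 8759.9*I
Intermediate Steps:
l = 0 (l = 0*(-2) = 0)
n(v) = -5/v + 6*v
√(n(-11) + l)*(884 + 198) = √((-5/(-11) + 6*(-11)) + 0)*(884 + 198) = √((-5*(-1/11) - 66) + 0)*1082 = √((5/11 - 66) + 0)*1082 = √(-721/11 + 0)*1082 = √(-721/11)*1082 = (I*√7931/11)*1082 = 1082*I*√7931/11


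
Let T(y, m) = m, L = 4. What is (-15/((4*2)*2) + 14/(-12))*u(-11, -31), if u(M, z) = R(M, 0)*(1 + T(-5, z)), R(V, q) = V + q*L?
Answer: -5555/8 ≈ -694.38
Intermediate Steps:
R(V, q) = V + 4*q (R(V, q) = V + q*4 = V + 4*q)
u(M, z) = M*(1 + z) (u(M, z) = (M + 4*0)*(1 + z) = (M + 0)*(1 + z) = M*(1 + z))
(-15/((4*2)*2) + 14/(-12))*u(-11, -31) = (-15/((4*2)*2) + 14/(-12))*(-11*(1 - 31)) = (-15/(8*2) + 14*(-1/12))*(-11*(-30)) = (-15/16 - 7/6)*330 = -101/48*330 = -5555/8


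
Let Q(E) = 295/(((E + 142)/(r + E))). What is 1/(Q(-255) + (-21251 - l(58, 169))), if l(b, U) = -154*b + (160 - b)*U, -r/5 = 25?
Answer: -113/3227841 ≈ -3.5008e-5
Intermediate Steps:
r = -125 (r = -5*25 = -125)
l(b, U) = -154*b + U*(160 - b)
Q(E) = 295*(-125 + E)/(142 + E) (Q(E) = 295/(((E + 142)/(-125 + E))) = 295/(((142 + E)/(-125 + E))) = 295*((-125 + E)/(142 + E)) = 295*(-125 + E)/(142 + E))
1/(Q(-255) + (-21251 - l(58, 169))) = 1/(295*(-125 - 255)/(142 - 255) + (-21251 - (-154*58 + 160*169 - 1*169*58))) = 1/(295*(-380)/(-113) + (-21251 - (-8932 + 27040 - 9802))) = 1/(295*(-1/113)*(-380) + (-21251 - 1*8306)) = 1/(112100/113 + (-21251 - 8306)) = 1/(112100/113 - 29557) = 1/(-3227841/113) = -113/3227841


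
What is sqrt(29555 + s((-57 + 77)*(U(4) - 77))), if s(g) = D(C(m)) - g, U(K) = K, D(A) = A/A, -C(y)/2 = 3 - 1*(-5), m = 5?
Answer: 2*sqrt(7754) ≈ 176.11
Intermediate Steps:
C(y) = -16 (C(y) = -2*(3 - 1*(-5)) = -2*(3 + 5) = -2*8 = -16)
D(A) = 1
s(g) = 1 - g
sqrt(29555 + s((-57 + 77)*(U(4) - 77))) = sqrt(29555 + (1 - (-57 + 77)*(4 - 77))) = sqrt(29555 + (1 - 20*(-73))) = sqrt(29555 + (1 - 1*(-1460))) = sqrt(29555 + (1 + 1460)) = sqrt(29555 + 1461) = sqrt(31016) = 2*sqrt(7754)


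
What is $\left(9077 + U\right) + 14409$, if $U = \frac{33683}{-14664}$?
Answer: $\frac{26489617}{1128} \approx 23484.0$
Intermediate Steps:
$U = - \frac{2591}{1128}$ ($U = 33683 \left(- \frac{1}{14664}\right) = - \frac{2591}{1128} \approx -2.297$)
$\left(9077 + U\right) + 14409 = \left(9077 - \frac{2591}{1128}\right) + 14409 = \frac{10236265}{1128} + 14409 = \frac{26489617}{1128}$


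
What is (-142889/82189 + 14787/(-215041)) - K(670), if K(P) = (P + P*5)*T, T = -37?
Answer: 2628799524044068/17674004749 ≈ 1.4874e+5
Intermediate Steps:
K(P) = -222*P (K(P) = (P + P*5)*(-37) = (P + 5*P)*(-37) = (6*P)*(-37) = -222*P)
(-142889/82189 + 14787/(-215041)) - K(670) = (-142889/82189 + 14787/(-215041)) - (-222)*670 = (-142889*1/82189 + 14787*(-1/215041)) - 1*(-148740) = (-142889/82189 - 14787/215041) + 148740 = -31942322192/17674004749 + 148740 = 2628799524044068/17674004749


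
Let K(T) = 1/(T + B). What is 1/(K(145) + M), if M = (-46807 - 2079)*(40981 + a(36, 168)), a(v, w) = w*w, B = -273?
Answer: -128/433043920641 ≈ -2.9558e-10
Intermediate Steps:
K(T) = 1/(-273 + T) (K(T) = 1/(T - 273) = 1/(-273 + T))
a(v, w) = w²
M = -3383155630 (M = (-46807 - 2079)*(40981 + 168²) = -48886*(40981 + 28224) = -48886*69205 = -3383155630)
1/(K(145) + M) = 1/(1/(-273 + 145) - 3383155630) = 1/(1/(-128) - 3383155630) = 1/(-1/128 - 3383155630) = 1/(-433043920641/128) = -128/433043920641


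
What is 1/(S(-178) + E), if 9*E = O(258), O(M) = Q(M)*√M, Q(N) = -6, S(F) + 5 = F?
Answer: -549/100123 + 2*√258/100123 ≈ -0.0051624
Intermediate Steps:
S(F) = -5 + F
O(M) = -6*√M
E = -2*√258/3 (E = (-6*√258)/9 = -2*√258/3 ≈ -10.708)
1/(S(-178) + E) = 1/((-5 - 178) - 2*√258/3) = 1/(-183 - 2*√258/3)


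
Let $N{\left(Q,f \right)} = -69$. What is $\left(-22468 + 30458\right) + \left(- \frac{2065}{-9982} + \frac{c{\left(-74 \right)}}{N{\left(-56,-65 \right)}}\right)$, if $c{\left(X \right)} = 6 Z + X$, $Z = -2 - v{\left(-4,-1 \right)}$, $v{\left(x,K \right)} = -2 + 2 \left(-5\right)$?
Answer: $\frac{34182973}{4278} \approx 7990.4$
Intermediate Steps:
$v{\left(x,K \right)} = -12$ ($v{\left(x,K \right)} = -2 - 10 = -12$)
$Z = 10$ ($Z = -2 - -12 = -2 + 12 = 10$)
$c{\left(X \right)} = 60 + X$ ($c{\left(X \right)} = 6 \cdot 10 + X = 60 + X$)
$\left(-22468 + 30458\right) + \left(- \frac{2065}{-9982} + \frac{c{\left(-74 \right)}}{N{\left(-56,-65 \right)}}\right) = \left(-22468 + 30458\right) + \left(- \frac{2065}{-9982} + \frac{60 - 74}{-69}\right) = 7990 - - \frac{1753}{4278} = 7990 + \left(\frac{295}{1426} + \frac{14}{69}\right) = 7990 + \frac{1753}{4278} = \frac{34182973}{4278}$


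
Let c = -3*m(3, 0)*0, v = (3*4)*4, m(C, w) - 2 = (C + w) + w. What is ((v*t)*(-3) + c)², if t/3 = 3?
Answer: 1679616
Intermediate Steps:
t = 9 (t = 3*3 = 9)
m(C, w) = 2 + C + 2*w (m(C, w) = 2 + ((C + w) + w) = 2 + (C + 2*w) = 2 + C + 2*w)
v = 48 (v = 12*4 = 48)
c = 0 (c = -3*(2 + 3 + 2*0)*0 = -3*(2 + 3 + 0)*0 = -3*5*0 = -15*0 = 0)
((v*t)*(-3) + c)² = ((48*9)*(-3) + 0)² = (432*(-3) + 0)² = (-1296 + 0)² = (-1296)² = 1679616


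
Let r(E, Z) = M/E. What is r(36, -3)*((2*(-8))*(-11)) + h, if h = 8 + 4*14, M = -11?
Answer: 92/9 ≈ 10.222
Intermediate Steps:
h = 64 (h = 8 + 56 = 64)
r(E, Z) = -11/E
r(36, -3)*((2*(-8))*(-11)) + h = (-11/36)*((2*(-8))*(-11)) + 64 = (-11*1/36)*(-16*(-11)) + 64 = -11/36*176 + 64 = -484/9 + 64 = 92/9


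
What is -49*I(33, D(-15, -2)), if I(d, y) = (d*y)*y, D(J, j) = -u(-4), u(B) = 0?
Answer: 0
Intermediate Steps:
D(J, j) = 0 (D(J, j) = -1*0 = 0)
I(d, y) = d*y²
-49*I(33, D(-15, -2)) = -1617*0² = -1617*0 = -49*0 = 0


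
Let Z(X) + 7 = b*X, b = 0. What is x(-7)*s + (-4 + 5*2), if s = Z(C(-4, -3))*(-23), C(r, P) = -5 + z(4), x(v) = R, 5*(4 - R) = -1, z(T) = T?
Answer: 3411/5 ≈ 682.20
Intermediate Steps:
R = 21/5 (R = 4 - 1/5*(-1) = 4 + 1/5 = 21/5 ≈ 4.2000)
x(v) = 21/5
C(r, P) = -1 (C(r, P) = -5 + 4 = -1)
Z(X) = -7 (Z(X) = -7 + 0*X = -7 + 0 = -7)
s = 161 (s = -7*(-23) = 161)
x(-7)*s + (-4 + 5*2) = (21/5)*161 + (-4 + 5*2) = 3381/5 + (-4 + 10) = 3381/5 + 6 = 3411/5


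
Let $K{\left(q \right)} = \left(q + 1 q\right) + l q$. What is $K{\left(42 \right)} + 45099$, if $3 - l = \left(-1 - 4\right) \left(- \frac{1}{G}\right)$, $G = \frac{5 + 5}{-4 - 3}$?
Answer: $45456$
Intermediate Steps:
$G = - \frac{10}{7}$ ($G = \frac{10}{-7} = 10 \left(- \frac{1}{7}\right) = - \frac{10}{7} \approx -1.4286$)
$l = \frac{13}{2}$ ($l = 3 - \left(-1 - 4\right) \left(- \frac{1}{- \frac{10}{7}}\right) = 3 - - 5 \left(\left(-1\right) \left(- \frac{7}{10}\right)\right) = 3 - \left(-5\right) \frac{7}{10} = 3 - - \frac{7}{2} = 3 + \frac{7}{2} = \frac{13}{2} \approx 6.5$)
$K{\left(q \right)} = \frac{17 q}{2}$ ($K{\left(q \right)} = \left(q + 1 q\right) + \frac{13 q}{2} = \left(q + q\right) + \frac{13 q}{2} = 2 q + \frac{13 q}{2} = \frac{17 q}{2}$)
$K{\left(42 \right)} + 45099 = \frac{17}{2} \cdot 42 + 45099 = 357 + 45099 = 45456$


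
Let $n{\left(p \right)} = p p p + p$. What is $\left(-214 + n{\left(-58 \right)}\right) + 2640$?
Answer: $-192744$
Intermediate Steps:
$n{\left(p \right)} = p + p^{3}$ ($n{\left(p \right)} = p p^{2} + p = p^{3} + p = p + p^{3}$)
$\left(-214 + n{\left(-58 \right)}\right) + 2640 = \left(-214 + \left(-58 + \left(-58\right)^{3}\right)\right) + 2640 = \left(-214 - 195170\right) + 2640 = -195384 + 2640 = -192744$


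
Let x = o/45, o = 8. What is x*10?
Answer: 16/9 ≈ 1.7778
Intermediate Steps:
x = 8/45 ≈ 0.17778
x*10 = (8/45)*10 = 16/9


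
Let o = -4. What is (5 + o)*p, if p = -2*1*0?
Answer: 0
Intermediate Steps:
p = 0 (p = -2*0 = 0)
(5 + o)*p = (5 - 4)*0 = 1*0 = 0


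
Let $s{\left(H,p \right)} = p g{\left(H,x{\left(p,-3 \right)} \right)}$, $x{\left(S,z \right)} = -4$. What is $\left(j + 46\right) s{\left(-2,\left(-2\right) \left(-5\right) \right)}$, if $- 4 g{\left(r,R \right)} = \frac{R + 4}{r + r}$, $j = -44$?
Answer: $0$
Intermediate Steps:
$g{\left(r,R \right)} = - \frac{4 + R}{8 r}$ ($g{\left(r,R \right)} = - \frac{\left(R + 4\right) \frac{1}{r + r}}{4} = - \frac{\left(4 + R\right) \frac{1}{2 r}}{4} = - \frac{\frac{1}{2} \frac{1}{r} \left(4 + R\right)}{4} = - \frac{4 + R}{8 r}$)
$s{\left(H,p \right)} = 0$ ($s{\left(H,p \right)} = p \frac{-4 - -4}{8 H} = p \frac{-4 + 4}{8 H} = p \frac{1}{8} \frac{1}{H} 0 = p 0 = 0$)
$\left(j + 46\right) s{\left(-2,\left(-2\right) \left(-5\right) \right)} = \left(-44 + 46\right) 0 = 2 \cdot 0 = 0$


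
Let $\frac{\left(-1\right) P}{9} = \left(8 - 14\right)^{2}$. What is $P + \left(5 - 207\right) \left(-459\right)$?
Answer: $92394$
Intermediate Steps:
$P = -324$ ($P = - 9 \left(8 - 14\right)^{2} = - 9 \left(-6\right)^{2} = \left(-9\right) 36 = -324$)
$P + \left(5 - 207\right) \left(-459\right) = -324 + \left(5 - 207\right) \left(-459\right) = -324 - -92718 = -324 + 92718 = 92394$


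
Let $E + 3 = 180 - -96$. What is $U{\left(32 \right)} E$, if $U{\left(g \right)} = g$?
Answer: $8736$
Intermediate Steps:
$E = 273$ ($E = -3 + \left(180 - -96\right) = -3 + \left(180 + 96\right) = -3 + 276 = 273$)
$U{\left(32 \right)} E = 32 \cdot 273 = 8736$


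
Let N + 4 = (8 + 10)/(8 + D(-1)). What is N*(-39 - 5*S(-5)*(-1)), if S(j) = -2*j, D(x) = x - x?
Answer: -77/4 ≈ -19.250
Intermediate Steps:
D(x) = 0
N = -7/4 (N = -4 + (8 + 10)/(8 + 0) = -4 + 18/8 = -4 + 18*(1/8) = -4 + 9/4 = -7/4 ≈ -1.7500)
N*(-39 - 5*S(-5)*(-1)) = -7*(-39 - (-10)*(-5)*(-1))/4 = -7*(-39 - 5*10*(-1))/4 = -7*(-39 - 50*(-1))/4 = -7*(-39 + 50)/4 = -7/4*11 = -77/4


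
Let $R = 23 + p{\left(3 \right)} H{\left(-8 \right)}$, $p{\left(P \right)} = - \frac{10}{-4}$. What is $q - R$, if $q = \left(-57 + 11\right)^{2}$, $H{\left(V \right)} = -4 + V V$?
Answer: $1943$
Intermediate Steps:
$p{\left(P \right)} = \frac{5}{2}$ ($p{\left(P \right)} = \left(-10\right) \left(- \frac{1}{4}\right) = \frac{5}{2}$)
$H{\left(V \right)} = -4 + V^{2}$
$q = 2116$ ($q = \left(-46\right)^{2} = 2116$)
$R = 173$ ($R = 23 + \frac{5 \left(-4 + \left(-8\right)^{2}\right)}{2} = 23 + \frac{5 \left(-4 + 64\right)}{2} = 23 + \frac{5}{2} \cdot 60 = 23 + 150 = 173$)
$q - R = 2116 - 173 = 1943$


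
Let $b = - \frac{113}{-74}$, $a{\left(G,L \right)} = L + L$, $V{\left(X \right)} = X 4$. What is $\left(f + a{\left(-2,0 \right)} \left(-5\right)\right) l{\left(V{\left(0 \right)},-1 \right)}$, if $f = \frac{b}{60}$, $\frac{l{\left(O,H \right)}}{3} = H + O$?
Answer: $- \frac{113}{1480} \approx -0.076351$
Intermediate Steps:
$V{\left(X \right)} = 4 X$
$a{\left(G,L \right)} = 2 L$
$l{\left(O,H \right)} = 3 H + 3 O$ ($l{\left(O,H \right)} = 3 \left(H + O\right) = 3 H + 3 O$)
$b = \frac{113}{74}$ ($b = \left(-113\right) \left(- \frac{1}{74}\right) = \frac{113}{74} \approx 1.527$)
$f = \frac{113}{4440}$ ($f = \frac{113}{74 \cdot 60} = \frac{113}{74} \cdot \frac{1}{60} = \frac{113}{4440} \approx 0.02545$)
$\left(f + a{\left(-2,0 \right)} \left(-5\right)\right) l{\left(V{\left(0 \right)},-1 \right)} = \left(\frac{113}{4440} + 2 \cdot 0 \left(-5\right)\right) \left(3 \left(-1\right) + 3 \cdot 4 \cdot 0\right) = \left(\frac{113}{4440} + 0 \left(-5\right)\right) \left(-3 + 3 \cdot 0\right) = \left(\frac{113}{4440} + 0\right) \left(-3 + 0\right) = \frac{113}{4440} \left(-3\right) = - \frac{113}{1480}$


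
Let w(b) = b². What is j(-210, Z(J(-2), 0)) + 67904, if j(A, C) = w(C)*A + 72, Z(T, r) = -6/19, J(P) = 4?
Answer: 24531776/361 ≈ 67955.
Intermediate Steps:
Z(T, r) = -6/19 (Z(T, r) = -6*1/19 = -6/19)
j(A, C) = 72 + A*C² (j(A, C) = C²*A + 72 = A*C² + 72 = 72 + A*C²)
j(-210, Z(J(-2), 0)) + 67904 = (72 - 210*(-6/19)²) + 67904 = (72 - 210*36/361) + 67904 = (72 - 7560/361) + 67904 = 18432/361 + 67904 = 24531776/361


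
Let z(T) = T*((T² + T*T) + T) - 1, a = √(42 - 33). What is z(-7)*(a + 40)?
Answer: -27434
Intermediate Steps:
a = 3 (a = √9 = 3)
z(T) = -1 + T*(T + 2*T²) (z(T) = T*((T² + T²) + T) - 1 = T*(2*T² + T) - 1 = T*(T + 2*T²) - 1 = -1 + T*(T + 2*T²))
z(-7)*(a + 40) = (-1 + (-7)² + 2*(-7)³)*(3 + 40) = (-1 + 49 + 2*(-343))*43 = (-1 + 49 - 686)*43 = -638*43 = -27434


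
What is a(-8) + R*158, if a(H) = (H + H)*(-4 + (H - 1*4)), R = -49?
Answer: -7486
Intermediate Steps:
a(H) = 2*H*(-8 + H) (a(H) = (2*H)*(-4 + (H - 4)) = (2*H)*(-4 + (-4 + H)) = (2*H)*(-8 + H) = 2*H*(-8 + H))
a(-8) + R*158 = 2*(-8)*(-8 - 8) - 49*158 = 2*(-8)*(-16) - 7742 = 256 - 7742 = -7486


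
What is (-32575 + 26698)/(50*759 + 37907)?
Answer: -5877/75857 ≈ -0.077475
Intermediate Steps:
(-32575 + 26698)/(50*759 + 37907) = -5877/(37950 + 37907) = -5877/75857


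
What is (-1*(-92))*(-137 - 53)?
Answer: -17480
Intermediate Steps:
(-1*(-92))*(-137 - 53) = 92*(-190) = -17480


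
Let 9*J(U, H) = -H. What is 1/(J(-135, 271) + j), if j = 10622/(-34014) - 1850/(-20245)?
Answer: -206584029/6266109598 ≈ -0.032968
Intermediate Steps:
J(U, H) = -H/9 (J(U, H) = (-H)/9 = -H/9)
j = -15211649/68861343 (j = 10622*(-1/34014) - 1850*(-1/20245) = -5311/17007 + 370/4049 = -15211649/68861343 ≈ -0.22090)
1/(J(-135, 271) + j) = 1/(-⅑*271 - 15211649/68861343) = 1/(-271/9 - 15211649/68861343) = 1/(-6266109598/206584029) = -206584029/6266109598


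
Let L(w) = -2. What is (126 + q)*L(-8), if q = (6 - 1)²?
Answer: -302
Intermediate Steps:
q = 25 (q = 5² = 25)
(126 + q)*L(-8) = (126 + 25)*(-2) = 151*(-2) = -302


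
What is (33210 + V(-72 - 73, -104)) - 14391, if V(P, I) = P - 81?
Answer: 18593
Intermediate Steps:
V(P, I) = -81 + P
(33210 + V(-72 - 73, -104)) - 14391 = (33210 + (-81 + (-72 - 73))) - 14391 = (33210 + (-81 - 145)) - 14391 = (33210 - 226) - 14391 = 32984 - 14391 = 18593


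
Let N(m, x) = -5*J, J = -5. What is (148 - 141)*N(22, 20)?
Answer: 175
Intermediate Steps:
N(m, x) = 25 (N(m, x) = -5*(-5) = 25)
(148 - 141)*N(22, 20) = (148 - 141)*25 = 7*25 = 175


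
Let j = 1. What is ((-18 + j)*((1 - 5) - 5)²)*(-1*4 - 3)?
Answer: 9639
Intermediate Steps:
((-18 + j)*((1 - 5) - 5)²)*(-1*4 - 3) = ((-18 + 1)*((1 - 5) - 5)²)*(-1*4 - 3) = (-17*(-4 - 5)²)*(-4 - 3) = -17*(-9)²*(-7) = -17*81*(-7) = -1377*(-7) = 9639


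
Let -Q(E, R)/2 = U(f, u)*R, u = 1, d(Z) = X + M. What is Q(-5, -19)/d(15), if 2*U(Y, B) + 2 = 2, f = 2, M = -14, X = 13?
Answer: 0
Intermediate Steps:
d(Z) = -1 (d(Z) = 13 - 14 = -1)
U(Y, B) = 0 (U(Y, B) = -1 + (½)*2 = -1 + 1 = 0)
Q(E, R) = 0 (Q(E, R) = -0*R = -2*0 = 0)
Q(-5, -19)/d(15) = 0/(-1) = 0*(-1) = 0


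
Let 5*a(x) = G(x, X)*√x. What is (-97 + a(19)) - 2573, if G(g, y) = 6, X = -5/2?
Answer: -2670 + 6*√19/5 ≈ -2664.8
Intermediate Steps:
X = -5/2 (X = -5*½ = -5/2 ≈ -2.5000)
a(x) = 6*√x/5 (a(x) = (6*√x)/5 = 6*√x/5)
(-97 + a(19)) - 2573 = (-97 + 6*√19/5) - 2573 = -2670 + 6*√19/5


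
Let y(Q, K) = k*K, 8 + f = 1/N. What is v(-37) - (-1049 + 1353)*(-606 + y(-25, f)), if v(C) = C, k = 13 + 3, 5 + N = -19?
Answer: 669905/3 ≈ 2.2330e+5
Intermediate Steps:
N = -24 (N = -5 - 19 = -24)
k = 16
f = -193/24 (f = -8 + 1/(-24) = -8 - 1/24 = -193/24 ≈ -8.0417)
y(Q, K) = 16*K
v(-37) - (-1049 + 1353)*(-606 + y(-25, f)) = -37 - (-1049 + 1353)*(-606 + 16*(-193/24)) = -37 - 304*(-606 - 386/3) = -37 - 304*(-2204)/3 = -37 - 1*(-670016/3) = -37 + 670016/3 = 669905/3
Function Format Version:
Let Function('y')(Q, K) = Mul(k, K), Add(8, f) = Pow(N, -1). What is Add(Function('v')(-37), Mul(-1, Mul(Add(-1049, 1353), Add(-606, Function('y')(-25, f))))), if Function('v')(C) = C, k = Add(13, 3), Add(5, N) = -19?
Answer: Rational(669905, 3) ≈ 2.2330e+5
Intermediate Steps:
N = -24 (N = Add(-5, -19) = -24)
k = 16
f = Rational(-193, 24) (f = Add(-8, Pow(-24, -1)) = Add(-8, Rational(-1, 24)) = Rational(-193, 24) ≈ -8.0417)
Function('y')(Q, K) = Mul(16, K)
Add(Function('v')(-37), Mul(-1, Mul(Add(-1049, 1353), Add(-606, Function('y')(-25, f))))) = Add(-37, Mul(-1, Mul(Add(-1049, 1353), Add(-606, Mul(16, Rational(-193, 24)))))) = Add(-37, Mul(-1, Mul(304, Add(-606, Rational(-386, 3))))) = Add(-37, Mul(-1, Mul(304, Rational(-2204, 3)))) = Add(-37, Mul(-1, Rational(-670016, 3))) = Add(-37, Rational(670016, 3)) = Rational(669905, 3)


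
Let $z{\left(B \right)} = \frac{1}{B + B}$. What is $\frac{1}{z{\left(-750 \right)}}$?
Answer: $-1500$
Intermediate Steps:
$z{\left(B \right)} = \frac{1}{2 B}$
$\frac{1}{z{\left(-750 \right)}} = \frac{1}{\frac{1}{2} \frac{1}{-750}} = \frac{1}{\frac{1}{2} \left(- \frac{1}{750}\right)} = \frac{1}{- \frac{1}{1500}} = -1500$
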